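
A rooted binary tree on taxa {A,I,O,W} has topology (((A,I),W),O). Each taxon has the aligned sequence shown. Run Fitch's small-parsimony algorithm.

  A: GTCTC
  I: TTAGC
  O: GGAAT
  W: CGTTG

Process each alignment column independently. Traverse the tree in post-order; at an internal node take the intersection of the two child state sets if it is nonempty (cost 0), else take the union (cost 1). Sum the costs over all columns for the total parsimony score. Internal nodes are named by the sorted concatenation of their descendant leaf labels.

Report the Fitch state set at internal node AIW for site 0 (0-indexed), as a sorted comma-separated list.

AI@0: {G} ∪ {T} = {G,T} (union, +1)
AIW@0: {G,T} ∪ {C} = {C,G,T} (union, +1)
AIOW@0: {C,G,T} ∩ {G} = {G} (intersection, +0)
AI@1: {T} ∩ {T} = {T} (intersection, +0)
AIW@1: {T} ∪ {G} = {G,T} (union, +1)
AIOW@1: {G,T} ∩ {G} = {G} (intersection, +0)
AI@2: {C} ∪ {A} = {A,C} (union, +1)
AIW@2: {A,C} ∪ {T} = {A,C,T} (union, +1)
AIOW@2: {A,C,T} ∩ {A} = {A} (intersection, +0)
AI@3: {T} ∪ {G} = {G,T} (union, +1)
AIW@3: {G,T} ∩ {T} = {T} (intersection, +0)
AIOW@3: {T} ∪ {A} = {A,T} (union, +1)
AI@4: {C} ∩ {C} = {C} (intersection, +0)
AIW@4: {C} ∪ {G} = {C,G} (union, +1)
AIOW@4: {C,G} ∪ {T} = {C,G,T} (union, +1)
per-site changes: [2, 1, 2, 2, 2]; total = 9

C,G,T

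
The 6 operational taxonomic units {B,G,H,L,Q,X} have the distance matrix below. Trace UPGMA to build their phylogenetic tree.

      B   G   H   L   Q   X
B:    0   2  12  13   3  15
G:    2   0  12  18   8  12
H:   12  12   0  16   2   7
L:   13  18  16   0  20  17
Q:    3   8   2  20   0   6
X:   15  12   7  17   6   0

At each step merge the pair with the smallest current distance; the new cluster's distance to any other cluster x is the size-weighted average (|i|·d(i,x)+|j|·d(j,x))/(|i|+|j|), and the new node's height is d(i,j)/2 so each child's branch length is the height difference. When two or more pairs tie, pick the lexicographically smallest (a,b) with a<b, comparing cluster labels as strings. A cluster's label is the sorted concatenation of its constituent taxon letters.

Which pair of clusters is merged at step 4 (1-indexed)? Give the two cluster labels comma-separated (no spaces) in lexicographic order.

step 1: merge (B,G) at d=2; branch lengths B→1, G→1; new cluster BG
  updated: d(BG,H)=12, d(BG,L)=31/2, d(BG,Q)=11/2, d(BG,X)=27/2
step 2: merge (H,Q) at d=2; branch lengths H→1, Q→1; new cluster HQ
  updated: d(BG,HQ)=35/4, d(HQ,L)=18, d(HQ,X)=13/2
step 3: merge (HQ,X) at d=13/2; branch lengths HQ→9/4, X→13/4; new cluster HQX
  updated: d(BG,HQX)=31/3, d(HQX,L)=53/3
step 4: merge (BG,HQX) at d=31/3; branch lengths BG→25/6, HQX→23/12; new cluster BGHQX
  updated: d(BGHQX,L)=84/5
step 5: merge (BGHQX,L) at d=84/5; branch lengths BGHQX→97/30, L→42/5; new cluster BGHLQX
final tree: (((B:1,G:1):25/6,((H:1,Q:1):9/4,X:13/4):23/12):97/30,L:42/5)
total length: 1633/60

BG,HQX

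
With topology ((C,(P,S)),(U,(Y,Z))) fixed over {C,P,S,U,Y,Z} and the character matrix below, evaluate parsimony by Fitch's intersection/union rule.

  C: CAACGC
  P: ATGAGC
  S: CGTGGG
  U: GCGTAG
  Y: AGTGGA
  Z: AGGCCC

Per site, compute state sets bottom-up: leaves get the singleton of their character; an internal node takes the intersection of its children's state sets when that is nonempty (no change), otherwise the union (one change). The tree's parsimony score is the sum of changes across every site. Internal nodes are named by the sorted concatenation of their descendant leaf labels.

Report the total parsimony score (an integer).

[col 0] PS: children P:{A}, S:{C} ∪→ {A,C}; cost 1
[col 0] CPS: children C:{C}, PS:{A,C} ∩→ {C}; cost 0
[col 0] YZ: children Y:{A}, Z:{A} ∩→ {A}; cost 0
[col 0] UYZ: children U:{G}, YZ:{A} ∪→ {A,G}; cost 1
[col 0] CPSUYZ: children CPS:{C}, UYZ:{A,G} ∪→ {A,C,G}; cost 1
[col 1] PS: children P:{T}, S:{G} ∪→ {G,T}; cost 1
[col 1] CPS: children C:{A}, PS:{G,T} ∪→ {A,G,T}; cost 1
[col 1] YZ: children Y:{G}, Z:{G} ∩→ {G}; cost 0
[col 1] UYZ: children U:{C}, YZ:{G} ∪→ {C,G}; cost 1
[col 1] CPSUYZ: children CPS:{A,G,T}, UYZ:{C,G} ∩→ {G}; cost 0
[col 2] PS: children P:{G}, S:{T} ∪→ {G,T}; cost 1
[col 2] CPS: children C:{A}, PS:{G,T} ∪→ {A,G,T}; cost 1
[col 2] YZ: children Y:{T}, Z:{G} ∪→ {G,T}; cost 1
[col 2] UYZ: children U:{G}, YZ:{G,T} ∩→ {G}; cost 0
[col 2] CPSUYZ: children CPS:{A,G,T}, UYZ:{G} ∩→ {G}; cost 0
[col 3] PS: children P:{A}, S:{G} ∪→ {A,G}; cost 1
[col 3] CPS: children C:{C}, PS:{A,G} ∪→ {A,C,G}; cost 1
[col 3] YZ: children Y:{G}, Z:{C} ∪→ {C,G}; cost 1
[col 3] UYZ: children U:{T}, YZ:{C,G} ∪→ {C,G,T}; cost 1
[col 3] CPSUYZ: children CPS:{A,C,G}, UYZ:{C,G,T} ∩→ {C,G}; cost 0
[col 4] PS: children P:{G}, S:{G} ∩→ {G}; cost 0
[col 4] CPS: children C:{G}, PS:{G} ∩→ {G}; cost 0
[col 4] YZ: children Y:{G}, Z:{C} ∪→ {C,G}; cost 1
[col 4] UYZ: children U:{A}, YZ:{C,G} ∪→ {A,C,G}; cost 1
[col 4] CPSUYZ: children CPS:{G}, UYZ:{A,C,G} ∩→ {G}; cost 0
[col 5] PS: children P:{C}, S:{G} ∪→ {C,G}; cost 1
[col 5] CPS: children C:{C}, PS:{C,G} ∩→ {C}; cost 0
[col 5] YZ: children Y:{A}, Z:{C} ∪→ {A,C}; cost 1
[col 5] UYZ: children U:{G}, YZ:{A,C} ∪→ {A,C,G}; cost 1
[col 5] CPSUYZ: children CPS:{C}, UYZ:{A,C,G} ∩→ {C}; cost 0
per-site changes: [3, 3, 3, 4, 2, 3]; total = 18

18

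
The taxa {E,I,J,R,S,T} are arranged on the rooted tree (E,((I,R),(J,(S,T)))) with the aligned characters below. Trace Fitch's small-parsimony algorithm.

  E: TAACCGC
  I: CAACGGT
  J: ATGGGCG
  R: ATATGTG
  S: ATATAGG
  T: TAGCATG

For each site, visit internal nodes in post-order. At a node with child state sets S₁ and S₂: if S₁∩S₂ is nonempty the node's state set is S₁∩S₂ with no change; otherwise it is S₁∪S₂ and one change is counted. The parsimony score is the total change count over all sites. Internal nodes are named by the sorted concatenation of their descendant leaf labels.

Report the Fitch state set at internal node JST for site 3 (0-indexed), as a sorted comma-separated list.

C,G,T

[col 0] IR: children I:{C}, R:{A} ∪→ {A,C}; cost 1
[col 0] ST: children S:{A}, T:{T} ∪→ {A,T}; cost 1
[col 0] JST: children J:{A}, ST:{A,T} ∩→ {A}; cost 0
[col 0] IJRST: children IR:{A,C}, JST:{A} ∩→ {A}; cost 0
[col 0] EIJRST: children E:{T}, IJRST:{A} ∪→ {A,T}; cost 1
[col 1] IR: children I:{A}, R:{T} ∪→ {A,T}; cost 1
[col 1] ST: children S:{T}, T:{A} ∪→ {A,T}; cost 1
[col 1] JST: children J:{T}, ST:{A,T} ∩→ {T}; cost 0
[col 1] IJRST: children IR:{A,T}, JST:{T} ∩→ {T}; cost 0
[col 1] EIJRST: children E:{A}, IJRST:{T} ∪→ {A,T}; cost 1
[col 2] IR: children I:{A}, R:{A} ∩→ {A}; cost 0
[col 2] ST: children S:{A}, T:{G} ∪→ {A,G}; cost 1
[col 2] JST: children J:{G}, ST:{A,G} ∩→ {G}; cost 0
[col 2] IJRST: children IR:{A}, JST:{G} ∪→ {A,G}; cost 1
[col 2] EIJRST: children E:{A}, IJRST:{A,G} ∩→ {A}; cost 0
[col 3] IR: children I:{C}, R:{T} ∪→ {C,T}; cost 1
[col 3] ST: children S:{T}, T:{C} ∪→ {C,T}; cost 1
[col 3] JST: children J:{G}, ST:{C,T} ∪→ {C,G,T}; cost 1
[col 3] IJRST: children IR:{C,T}, JST:{C,G,T} ∩→ {C,T}; cost 0
[col 3] EIJRST: children E:{C}, IJRST:{C,T} ∩→ {C}; cost 0
[col 4] IR: children I:{G}, R:{G} ∩→ {G}; cost 0
[col 4] ST: children S:{A}, T:{A} ∩→ {A}; cost 0
[col 4] JST: children J:{G}, ST:{A} ∪→ {A,G}; cost 1
[col 4] IJRST: children IR:{G}, JST:{A,G} ∩→ {G}; cost 0
[col 4] EIJRST: children E:{C}, IJRST:{G} ∪→ {C,G}; cost 1
[col 5] IR: children I:{G}, R:{T} ∪→ {G,T}; cost 1
[col 5] ST: children S:{G}, T:{T} ∪→ {G,T}; cost 1
[col 5] JST: children J:{C}, ST:{G,T} ∪→ {C,G,T}; cost 1
[col 5] IJRST: children IR:{G,T}, JST:{C,G,T} ∩→ {G,T}; cost 0
[col 5] EIJRST: children E:{G}, IJRST:{G,T} ∩→ {G}; cost 0
[col 6] IR: children I:{T}, R:{G} ∪→ {G,T}; cost 1
[col 6] ST: children S:{G}, T:{G} ∩→ {G}; cost 0
[col 6] JST: children J:{G}, ST:{G} ∩→ {G}; cost 0
[col 6] IJRST: children IR:{G,T}, JST:{G} ∩→ {G}; cost 0
[col 6] EIJRST: children E:{C}, IJRST:{G} ∪→ {C,G}; cost 1
per-site changes: [3, 3, 2, 3, 2, 3, 2]; total = 18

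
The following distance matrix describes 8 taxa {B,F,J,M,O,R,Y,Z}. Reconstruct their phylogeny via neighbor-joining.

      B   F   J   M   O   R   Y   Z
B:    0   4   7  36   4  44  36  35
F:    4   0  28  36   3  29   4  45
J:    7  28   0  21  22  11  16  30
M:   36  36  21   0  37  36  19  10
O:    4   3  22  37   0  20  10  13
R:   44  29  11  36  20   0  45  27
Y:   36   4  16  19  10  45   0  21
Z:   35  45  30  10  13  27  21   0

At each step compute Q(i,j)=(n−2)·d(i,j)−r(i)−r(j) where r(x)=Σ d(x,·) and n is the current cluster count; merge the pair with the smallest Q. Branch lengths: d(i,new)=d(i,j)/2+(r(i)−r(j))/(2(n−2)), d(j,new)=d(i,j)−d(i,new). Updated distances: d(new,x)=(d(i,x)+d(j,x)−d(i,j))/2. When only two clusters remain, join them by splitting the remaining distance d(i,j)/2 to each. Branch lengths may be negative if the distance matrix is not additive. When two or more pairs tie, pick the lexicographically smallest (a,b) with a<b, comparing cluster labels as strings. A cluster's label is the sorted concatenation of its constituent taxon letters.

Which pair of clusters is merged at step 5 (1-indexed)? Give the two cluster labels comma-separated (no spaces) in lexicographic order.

iteration 1: select M,Z (d=10, Q=-316); attach at lengths (37/6, 23/6); label the merged cluster MZ
  updated: d(B,MZ)=61/2, d(F,MZ)=71/2, d(J,MZ)=41/2, d(MZ,O)=20, d(MZ,R)=53/2, d(MZ,Y)=15
iteration 2: select J,R (d=11, Q=-225); attach at lengths (-8/5, 63/5); label the merged cluster JR
  updated: d(B,JR)=20, d(F,JR)=23, d(JR,MZ)=18, d(JR,O)=31/2, d(JR,Y)=25
iteration 3: select MZ,Y (d=15, Q=-149); attach at lengths (89/8, 31/8); label the merged cluster MYZ
  updated: d(B,MYZ)=103/4, d(F,MYZ)=49/4, d(JR,MYZ)=14, d(MYZ,O)=15/2
iteration 4: select JR,MYZ (d=14, Q=-90); attach at lengths (55/6, 29/6); label the merged cluster JMRYZ
  updated: d(B,JMRYZ)=127/8, d(F,JMRYZ)=85/8, d(JMRYZ,O)=9/2
iteration 5: select B,F (d=4, Q=-67/2); attach at lengths (57/16, 7/16); label the merged cluster BF
  updated: d(BF,JMRYZ)=45/4, d(BF,O)=3/2
iteration 6: select BF,JMRYZ (d=45/4, Q=-69/4); attach at lengths (33/8, 57/8); label the merged cluster BFJMRYZ
  updated: d(BFJMRYZ,O)=-21/8
iteration 7: select BFJMRYZ,O (d=-21/8); attach at lengths (-21/16, -21/16); label the merged cluster BFJMORYZ
final tree: (((B:57/16,F:7/16):33/8,((J:-8/5,R:63/5):55/6,((M:37/6,Z:23/6):89/8,Y:31/8):29/6):57/8):-21/16,O:-21/16)
total length: 501/8

B,F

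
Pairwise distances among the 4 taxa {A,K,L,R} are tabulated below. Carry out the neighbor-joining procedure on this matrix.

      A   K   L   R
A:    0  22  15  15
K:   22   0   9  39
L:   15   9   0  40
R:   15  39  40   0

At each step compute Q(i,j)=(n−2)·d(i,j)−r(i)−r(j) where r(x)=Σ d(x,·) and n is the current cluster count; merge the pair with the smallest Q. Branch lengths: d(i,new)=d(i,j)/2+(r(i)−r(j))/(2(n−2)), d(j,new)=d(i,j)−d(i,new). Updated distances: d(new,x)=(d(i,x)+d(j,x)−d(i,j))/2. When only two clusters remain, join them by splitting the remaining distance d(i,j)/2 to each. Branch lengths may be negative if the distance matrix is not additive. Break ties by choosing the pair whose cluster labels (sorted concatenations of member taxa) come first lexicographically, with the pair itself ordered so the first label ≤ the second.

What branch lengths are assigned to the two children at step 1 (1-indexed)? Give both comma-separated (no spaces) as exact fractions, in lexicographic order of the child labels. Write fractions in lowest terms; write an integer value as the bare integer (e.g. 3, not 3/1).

step 1: merge (A,R) at d=15, Q=-116; branch lengths A→-3, R→18; new cluster AR
  updated: d(AR,K)=23, d(AR,L)=20
step 2: merge (AR,K) at d=23, Q=-52; branch lengths AR→17, K→6; new cluster AKR
  updated: d(AKR,L)=3
step 3: merge (AKR,L) at d=3; branch lengths AKR→3/2, L→3/2; new cluster AKLR
final tree: (((A:-3,R:18):17,K:6):3/2,L:3/2)
total length: 41

-3,18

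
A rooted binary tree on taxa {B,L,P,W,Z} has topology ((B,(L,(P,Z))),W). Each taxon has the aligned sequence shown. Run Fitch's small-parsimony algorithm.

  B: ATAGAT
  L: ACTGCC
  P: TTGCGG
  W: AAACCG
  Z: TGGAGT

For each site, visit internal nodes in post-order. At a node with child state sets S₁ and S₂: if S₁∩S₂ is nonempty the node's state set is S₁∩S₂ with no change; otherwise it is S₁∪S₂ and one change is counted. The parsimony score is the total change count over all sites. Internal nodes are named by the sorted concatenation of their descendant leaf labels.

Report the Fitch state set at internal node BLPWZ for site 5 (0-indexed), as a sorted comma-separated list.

site 0, node PZ: P={T} ∩ Z={T} → {T} (+0)
site 0, node LPZ: L={A} ∪ PZ={T} → {A,T} (+1)
site 0, node BLPZ: B={A} ∩ LPZ={A,T} → {A} (+0)
site 0, node BLPWZ: BLPZ={A} ∩ W={A} → {A} (+0)
site 1, node PZ: P={T} ∪ Z={G} → {G,T} (+1)
site 1, node LPZ: L={C} ∪ PZ={G,T} → {C,G,T} (+1)
site 1, node BLPZ: B={T} ∩ LPZ={C,G,T} → {T} (+0)
site 1, node BLPWZ: BLPZ={T} ∪ W={A} → {A,T} (+1)
site 2, node PZ: P={G} ∩ Z={G} → {G} (+0)
site 2, node LPZ: L={T} ∪ PZ={G} → {G,T} (+1)
site 2, node BLPZ: B={A} ∪ LPZ={G,T} → {A,G,T} (+1)
site 2, node BLPWZ: BLPZ={A,G,T} ∩ W={A} → {A} (+0)
site 3, node PZ: P={C} ∪ Z={A} → {A,C} (+1)
site 3, node LPZ: L={G} ∪ PZ={A,C} → {A,C,G} (+1)
site 3, node BLPZ: B={G} ∩ LPZ={A,C,G} → {G} (+0)
site 3, node BLPWZ: BLPZ={G} ∪ W={C} → {C,G} (+1)
site 4, node PZ: P={G} ∩ Z={G} → {G} (+0)
site 4, node LPZ: L={C} ∪ PZ={G} → {C,G} (+1)
site 4, node BLPZ: B={A} ∪ LPZ={C,G} → {A,C,G} (+1)
site 4, node BLPWZ: BLPZ={A,C,G} ∩ W={C} → {C} (+0)
site 5, node PZ: P={G} ∪ Z={T} → {G,T} (+1)
site 5, node LPZ: L={C} ∪ PZ={G,T} → {C,G,T} (+1)
site 5, node BLPZ: B={T} ∩ LPZ={C,G,T} → {T} (+0)
site 5, node BLPWZ: BLPZ={T} ∪ W={G} → {G,T} (+1)
per-site changes: [1, 3, 2, 3, 2, 3]; total = 14

G,T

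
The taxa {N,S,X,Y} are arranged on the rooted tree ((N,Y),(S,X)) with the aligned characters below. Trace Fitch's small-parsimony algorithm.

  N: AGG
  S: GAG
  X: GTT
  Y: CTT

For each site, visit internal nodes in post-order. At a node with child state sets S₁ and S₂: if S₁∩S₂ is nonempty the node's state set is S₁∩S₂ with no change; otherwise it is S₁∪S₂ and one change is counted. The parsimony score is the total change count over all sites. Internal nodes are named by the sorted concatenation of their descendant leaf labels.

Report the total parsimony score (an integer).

[col 0] NY: children N:{A}, Y:{C} ∪→ {A,C}; cost 1
[col 0] SX: children S:{G}, X:{G} ∩→ {G}; cost 0
[col 0] NSXY: children NY:{A,C}, SX:{G} ∪→ {A,C,G}; cost 1
[col 1] NY: children N:{G}, Y:{T} ∪→ {G,T}; cost 1
[col 1] SX: children S:{A}, X:{T} ∪→ {A,T}; cost 1
[col 1] NSXY: children NY:{G,T}, SX:{A,T} ∩→ {T}; cost 0
[col 2] NY: children N:{G}, Y:{T} ∪→ {G,T}; cost 1
[col 2] SX: children S:{G}, X:{T} ∪→ {G,T}; cost 1
[col 2] NSXY: children NY:{G,T}, SX:{G,T} ∩→ {G,T}; cost 0
per-site changes: [2, 2, 2]; total = 6

6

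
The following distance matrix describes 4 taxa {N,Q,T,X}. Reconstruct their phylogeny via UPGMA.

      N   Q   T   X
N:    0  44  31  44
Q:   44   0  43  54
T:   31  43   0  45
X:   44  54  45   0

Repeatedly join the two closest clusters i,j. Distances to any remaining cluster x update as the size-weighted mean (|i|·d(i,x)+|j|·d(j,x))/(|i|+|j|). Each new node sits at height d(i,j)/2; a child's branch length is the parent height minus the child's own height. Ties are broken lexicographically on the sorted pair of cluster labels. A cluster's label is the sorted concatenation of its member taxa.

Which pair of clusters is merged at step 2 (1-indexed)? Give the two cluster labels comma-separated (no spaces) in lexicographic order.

step 1: merge (N,T) at d=31; branch lengths N→31/2, T→31/2; new cluster NT
  updated: d(NT,Q)=87/2, d(NT,X)=89/2
step 2: merge (NT,Q) at d=87/2; branch lengths NT→25/4, Q→87/4; new cluster NQT
  updated: d(NQT,X)=143/3
step 3: merge (NQT,X) at d=143/3; branch lengths NQT→25/12, X→143/6; new cluster NQTX
final tree: (((N:31/2,T:31/2):25/4,Q:87/4):25/12,X:143/6)
total length: 1019/12

NT,Q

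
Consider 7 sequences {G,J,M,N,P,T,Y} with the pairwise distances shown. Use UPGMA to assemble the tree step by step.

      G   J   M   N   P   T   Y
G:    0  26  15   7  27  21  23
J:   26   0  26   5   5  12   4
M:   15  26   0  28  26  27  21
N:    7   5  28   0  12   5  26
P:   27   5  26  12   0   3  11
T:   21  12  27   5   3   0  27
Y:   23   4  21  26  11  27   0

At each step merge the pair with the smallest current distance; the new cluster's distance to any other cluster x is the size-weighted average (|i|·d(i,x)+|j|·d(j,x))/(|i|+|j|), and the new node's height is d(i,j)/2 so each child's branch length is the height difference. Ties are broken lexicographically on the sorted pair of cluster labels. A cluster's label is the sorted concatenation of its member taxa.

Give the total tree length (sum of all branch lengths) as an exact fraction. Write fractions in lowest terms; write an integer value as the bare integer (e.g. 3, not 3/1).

1. join P+T (d=3) ⇒ PT; edges |P|=3/2, |T|=3/2
  updated: d(G,PT)=24, d(J,PT)=17/2, d(M,PT)=53/2, d(N,PT)=17/2, d(PT,Y)=19
2. join J+Y (d=4) ⇒ JY; edges |J|=2, |Y|=2
  updated: d(G,JY)=49/2, d(JY,M)=47/2, d(JY,N)=31/2, d(JY,PT)=55/4
3. join G+N (d=7) ⇒ GN; edges |G|=7/2, |N|=7/2
  updated: d(GN,JY)=20, d(GN,M)=43/2, d(GN,PT)=65/4
4. join JY+PT (d=55/4) ⇒ JPTY; edges |JY|=39/8, |PT|=43/8
  updated: d(GN,JPTY)=145/8, d(JPTY,M)=25
5. join GN+JPTY (d=145/8) ⇒ GJNPTY; edges |GN|=89/16, |JPTY|=35/16
  updated: d(GJNPTY,M)=143/6
6. join GJNPTY+M (d=143/6) ⇒ GJMNPTY; edges |GJNPTY|=137/48, |M|=143/12
final tree: (((G:7/2,N:7/2):89/16,((J:2,Y:2):39/8,(P:3/2,T:3/2):43/8):35/16):137/48,M:143/12)
total length: 2245/48

2245/48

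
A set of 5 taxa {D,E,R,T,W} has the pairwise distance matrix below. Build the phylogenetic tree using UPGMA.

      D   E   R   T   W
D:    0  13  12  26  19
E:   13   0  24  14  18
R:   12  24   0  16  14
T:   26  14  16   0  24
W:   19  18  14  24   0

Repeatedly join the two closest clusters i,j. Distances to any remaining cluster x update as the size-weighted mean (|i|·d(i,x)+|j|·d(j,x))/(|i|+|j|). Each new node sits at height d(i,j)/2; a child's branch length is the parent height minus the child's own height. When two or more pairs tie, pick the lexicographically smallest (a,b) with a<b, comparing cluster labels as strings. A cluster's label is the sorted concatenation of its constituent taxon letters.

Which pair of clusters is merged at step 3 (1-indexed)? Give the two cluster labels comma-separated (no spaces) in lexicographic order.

1. join D+R (d=12) ⇒ DR; edges |D|=6, |R|=6
  updated: d(DR,E)=37/2, d(DR,T)=21, d(DR,W)=33/2
2. join E+T (d=14) ⇒ ET; edges |E|=7, |T|=7
  updated: d(DR,ET)=79/4, d(ET,W)=21
3. join DR+W (d=33/2) ⇒ DRW; edges |DR|=9/4, |W|=33/4
  updated: d(DRW,ET)=121/6
4. join DRW+ET (d=121/6) ⇒ DERTW; edges |DRW|=11/6, |ET|=37/12
final tree: (((D:6,R:6):9/4,W:33/4):11/6,(E:7,T:7):37/12)
total length: 497/12

DR,W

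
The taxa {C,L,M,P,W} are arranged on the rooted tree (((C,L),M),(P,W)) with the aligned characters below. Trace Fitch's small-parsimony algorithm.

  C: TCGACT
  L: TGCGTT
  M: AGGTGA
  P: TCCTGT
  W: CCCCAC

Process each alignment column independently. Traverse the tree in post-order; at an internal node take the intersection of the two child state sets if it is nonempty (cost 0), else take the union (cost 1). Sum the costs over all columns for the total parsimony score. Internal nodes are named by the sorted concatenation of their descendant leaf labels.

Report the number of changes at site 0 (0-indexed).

2

site 0, node CL: C={T} ∩ L={T} → {T} (+0)
site 0, node CLM: CL={T} ∪ M={A} → {A,T} (+1)
site 0, node PW: P={T} ∪ W={C} → {C,T} (+1)
site 0, node CLMPW: CLM={A,T} ∩ PW={C,T} → {T} (+0)
site 1, node CL: C={C} ∪ L={G} → {C,G} (+1)
site 1, node CLM: CL={C,G} ∩ M={G} → {G} (+0)
site 1, node PW: P={C} ∩ W={C} → {C} (+0)
site 1, node CLMPW: CLM={G} ∪ PW={C} → {C,G} (+1)
site 2, node CL: C={G} ∪ L={C} → {C,G} (+1)
site 2, node CLM: CL={C,G} ∩ M={G} → {G} (+0)
site 2, node PW: P={C} ∩ W={C} → {C} (+0)
site 2, node CLMPW: CLM={G} ∪ PW={C} → {C,G} (+1)
site 3, node CL: C={A} ∪ L={G} → {A,G} (+1)
site 3, node CLM: CL={A,G} ∪ M={T} → {A,G,T} (+1)
site 3, node PW: P={T} ∪ W={C} → {C,T} (+1)
site 3, node CLMPW: CLM={A,G,T} ∩ PW={C,T} → {T} (+0)
site 4, node CL: C={C} ∪ L={T} → {C,T} (+1)
site 4, node CLM: CL={C,T} ∪ M={G} → {C,G,T} (+1)
site 4, node PW: P={G} ∪ W={A} → {A,G} (+1)
site 4, node CLMPW: CLM={C,G,T} ∩ PW={A,G} → {G} (+0)
site 5, node CL: C={T} ∩ L={T} → {T} (+0)
site 5, node CLM: CL={T} ∪ M={A} → {A,T} (+1)
site 5, node PW: P={T} ∪ W={C} → {C,T} (+1)
site 5, node CLMPW: CLM={A,T} ∩ PW={C,T} → {T} (+0)
per-site changes: [2, 2, 2, 3, 3, 2]; total = 14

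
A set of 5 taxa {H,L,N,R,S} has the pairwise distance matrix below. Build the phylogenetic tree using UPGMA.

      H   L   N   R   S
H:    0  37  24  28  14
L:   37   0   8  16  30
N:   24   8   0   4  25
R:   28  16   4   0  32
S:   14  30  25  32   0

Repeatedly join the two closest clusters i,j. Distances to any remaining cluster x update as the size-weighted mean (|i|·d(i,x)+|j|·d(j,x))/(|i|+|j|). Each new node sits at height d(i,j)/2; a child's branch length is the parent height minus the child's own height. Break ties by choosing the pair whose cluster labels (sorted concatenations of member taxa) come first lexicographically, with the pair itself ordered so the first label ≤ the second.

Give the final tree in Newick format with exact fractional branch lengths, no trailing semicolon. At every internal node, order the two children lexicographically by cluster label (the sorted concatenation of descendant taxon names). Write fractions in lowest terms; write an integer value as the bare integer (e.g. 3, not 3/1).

iteration 1: select N,R (d=4); attach at lengths (2, 2); label the merged cluster NR
  updated: d(H,NR)=26, d(L,NR)=12, d(NR,S)=57/2
iteration 2: select L,NR (d=12); attach at lengths (6, 4); label the merged cluster LNR
  updated: d(H,LNR)=89/3, d(LNR,S)=29
iteration 3: select H,S (d=14); attach at lengths (7, 7); label the merged cluster HS
  updated: d(HS,LNR)=88/3
iteration 4: select HS,LNR (d=88/3); attach at lengths (23/3, 26/3); label the merged cluster HLNRS
final tree: ((H:7,S:7):23/3,(L:6,(N:2,R:2):4):26/3)
total length: 133/3

((H:7,S:7):23/3,(L:6,(N:2,R:2):4):26/3)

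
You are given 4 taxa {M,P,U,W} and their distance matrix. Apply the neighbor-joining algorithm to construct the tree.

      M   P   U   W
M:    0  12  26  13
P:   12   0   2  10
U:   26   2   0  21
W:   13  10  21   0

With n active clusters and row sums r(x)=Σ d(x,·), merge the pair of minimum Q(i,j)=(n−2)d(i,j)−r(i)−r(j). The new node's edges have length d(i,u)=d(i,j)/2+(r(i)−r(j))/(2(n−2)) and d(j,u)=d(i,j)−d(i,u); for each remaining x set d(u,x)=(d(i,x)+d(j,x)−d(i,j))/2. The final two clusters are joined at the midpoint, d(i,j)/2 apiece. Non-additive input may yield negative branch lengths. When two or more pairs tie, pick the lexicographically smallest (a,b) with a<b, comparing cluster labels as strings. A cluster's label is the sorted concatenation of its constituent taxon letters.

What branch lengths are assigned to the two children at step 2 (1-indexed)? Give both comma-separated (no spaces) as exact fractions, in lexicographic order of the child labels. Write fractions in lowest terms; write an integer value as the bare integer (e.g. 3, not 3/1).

39/4,-21/4

iteration 1: select M,W (d=13, Q=-69); attach at lengths (33/4, 19/4); label the merged cluster MW
  updated: d(MW,P)=9/2, d(MW,U)=17
iteration 2: select MW,P (d=9/2, Q=-47/2); attach at lengths (39/4, -21/4); label the merged cluster MPW
  updated: d(MPW,U)=29/4
iteration 3: select MPW,U (d=29/4); attach at lengths (29/8, 29/8); label the merged cluster MPUW
final tree: (((M:33/4,W:19/4):39/4,P:-21/4):29/8,U:29/8)
total length: 99/4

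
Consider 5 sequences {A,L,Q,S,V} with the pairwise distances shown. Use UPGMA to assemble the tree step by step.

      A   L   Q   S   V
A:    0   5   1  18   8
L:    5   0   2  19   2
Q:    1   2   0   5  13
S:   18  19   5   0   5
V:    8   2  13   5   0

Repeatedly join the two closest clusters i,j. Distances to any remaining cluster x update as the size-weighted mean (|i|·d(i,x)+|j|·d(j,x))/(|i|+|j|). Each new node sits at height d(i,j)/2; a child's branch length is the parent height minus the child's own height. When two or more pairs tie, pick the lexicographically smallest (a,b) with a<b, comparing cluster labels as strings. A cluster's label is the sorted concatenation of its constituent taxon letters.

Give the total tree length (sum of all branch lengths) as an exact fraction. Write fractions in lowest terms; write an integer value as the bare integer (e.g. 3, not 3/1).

step 1: merge (A,Q) at d=1; branch lengths A→1/2, Q→1/2; new cluster AQ
  updated: d(AQ,L)=7/2, d(AQ,S)=23/2, d(AQ,V)=21/2
step 2: merge (L,V) at d=2; branch lengths L→1, V→1; new cluster LV
  updated: d(AQ,LV)=7, d(LV,S)=12
step 3: merge (AQ,LV) at d=7; branch lengths AQ→3, LV→5/2; new cluster ALQV
  updated: d(ALQV,S)=47/4
step 4: merge (ALQV,S) at d=47/4; branch lengths ALQV→19/8, S→47/8; new cluster ALQSV
final tree: (((A:1/2,Q:1/2):3,(L:1,V:1):5/2):19/8,S:47/8)
total length: 67/4

67/4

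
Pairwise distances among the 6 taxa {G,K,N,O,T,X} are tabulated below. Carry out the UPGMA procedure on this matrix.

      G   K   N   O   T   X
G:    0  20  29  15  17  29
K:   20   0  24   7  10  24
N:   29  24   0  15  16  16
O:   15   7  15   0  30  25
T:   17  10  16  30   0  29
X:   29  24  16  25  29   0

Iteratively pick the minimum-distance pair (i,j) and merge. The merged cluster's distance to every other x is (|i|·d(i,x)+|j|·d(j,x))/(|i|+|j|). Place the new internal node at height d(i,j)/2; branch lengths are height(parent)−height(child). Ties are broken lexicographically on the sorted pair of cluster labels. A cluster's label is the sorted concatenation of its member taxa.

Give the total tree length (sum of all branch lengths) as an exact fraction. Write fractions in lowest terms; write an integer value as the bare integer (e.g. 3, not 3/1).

step 1: merge (K,O) at d=7; branch lengths K→7/2, O→7/2; new cluster KO
  updated: d(G,KO)=35/2, d(KO,N)=39/2, d(KO,T)=20, d(KO,X)=49/2
step 2: merge (N,T) at d=16; branch lengths N→8, T→8; new cluster NT
  updated: d(G,NT)=23, d(KO,NT)=79/4, d(NT,X)=45/2
step 3: merge (G,KO) at d=35/2; branch lengths G→35/4, KO→21/4; new cluster GKO
  updated: d(GKO,NT)=125/6, d(GKO,X)=26
step 4: merge (GKO,NT) at d=125/6; branch lengths GKO→5/3, NT→29/12; new cluster GKNOT
  updated: d(GKNOT,X)=123/5
step 5: merge (GKNOT,X) at d=123/5; branch lengths GKNOT→113/60, X→123/10; new cluster GKNOTX
final tree: (((G:35/4,(K:7/2,O:7/2):21/4):5/3,(N:8,T:8):29/12):113/60,X:123/10)
total length: 829/15

829/15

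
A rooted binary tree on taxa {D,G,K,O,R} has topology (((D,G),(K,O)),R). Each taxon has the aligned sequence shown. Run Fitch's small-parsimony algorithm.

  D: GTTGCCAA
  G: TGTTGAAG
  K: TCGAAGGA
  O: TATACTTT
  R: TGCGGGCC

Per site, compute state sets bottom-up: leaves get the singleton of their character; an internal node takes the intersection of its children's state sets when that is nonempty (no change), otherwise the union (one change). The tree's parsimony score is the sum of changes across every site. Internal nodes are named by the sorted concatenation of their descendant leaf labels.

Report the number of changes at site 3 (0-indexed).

DG@0: {G} ∪ {T} = {G,T} (union, +1)
KO@0: {T} ∩ {T} = {T} (intersection, +0)
DGKO@0: {G,T} ∩ {T} = {T} (intersection, +0)
DGKOR@0: {T} ∩ {T} = {T} (intersection, +0)
DG@1: {T} ∪ {G} = {G,T} (union, +1)
KO@1: {C} ∪ {A} = {A,C} (union, +1)
DGKO@1: {G,T} ∪ {A,C} = {A,C,G,T} (union, +1)
DGKOR@1: {A,C,G,T} ∩ {G} = {G} (intersection, +0)
DG@2: {T} ∩ {T} = {T} (intersection, +0)
KO@2: {G} ∪ {T} = {G,T} (union, +1)
DGKO@2: {T} ∩ {G,T} = {T} (intersection, +0)
DGKOR@2: {T} ∪ {C} = {C,T} (union, +1)
DG@3: {G} ∪ {T} = {G,T} (union, +1)
KO@3: {A} ∩ {A} = {A} (intersection, +0)
DGKO@3: {G,T} ∪ {A} = {A,G,T} (union, +1)
DGKOR@3: {A,G,T} ∩ {G} = {G} (intersection, +0)
DG@4: {C} ∪ {G} = {C,G} (union, +1)
KO@4: {A} ∪ {C} = {A,C} (union, +1)
DGKO@4: {C,G} ∩ {A,C} = {C} (intersection, +0)
DGKOR@4: {C} ∪ {G} = {C,G} (union, +1)
DG@5: {C} ∪ {A} = {A,C} (union, +1)
KO@5: {G} ∪ {T} = {G,T} (union, +1)
DGKO@5: {A,C} ∪ {G,T} = {A,C,G,T} (union, +1)
DGKOR@5: {A,C,G,T} ∩ {G} = {G} (intersection, +0)
DG@6: {A} ∩ {A} = {A} (intersection, +0)
KO@6: {G} ∪ {T} = {G,T} (union, +1)
DGKO@6: {A} ∪ {G,T} = {A,G,T} (union, +1)
DGKOR@6: {A,G,T} ∪ {C} = {A,C,G,T} (union, +1)
DG@7: {A} ∪ {G} = {A,G} (union, +1)
KO@7: {A} ∪ {T} = {A,T} (union, +1)
DGKO@7: {A,G} ∩ {A,T} = {A} (intersection, +0)
DGKOR@7: {A} ∪ {C} = {A,C} (union, +1)
per-site changes: [1, 3, 2, 2, 3, 3, 3, 3]; total = 20

2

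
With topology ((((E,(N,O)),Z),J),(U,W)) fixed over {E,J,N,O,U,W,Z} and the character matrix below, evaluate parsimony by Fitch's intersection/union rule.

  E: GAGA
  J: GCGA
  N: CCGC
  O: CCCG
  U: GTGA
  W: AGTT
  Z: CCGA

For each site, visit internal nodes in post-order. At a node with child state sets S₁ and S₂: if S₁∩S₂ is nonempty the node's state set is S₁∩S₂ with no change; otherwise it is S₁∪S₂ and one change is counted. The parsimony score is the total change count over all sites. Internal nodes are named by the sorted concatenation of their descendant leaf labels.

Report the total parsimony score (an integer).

11

site 0, node NO: N={C} ∩ O={C} → {C} (+0)
site 0, node ENO: E={G} ∪ NO={C} → {C,G} (+1)
site 0, node ENOZ: ENO={C,G} ∩ Z={C} → {C} (+0)
site 0, node EJNOZ: ENOZ={C} ∪ J={G} → {C,G} (+1)
site 0, node UW: U={G} ∪ W={A} → {A,G} (+1)
site 0, node EJNOUWZ: EJNOZ={C,G} ∩ UW={A,G} → {G} (+0)
site 1, node NO: N={C} ∩ O={C} → {C} (+0)
site 1, node ENO: E={A} ∪ NO={C} → {A,C} (+1)
site 1, node ENOZ: ENO={A,C} ∩ Z={C} → {C} (+0)
site 1, node EJNOZ: ENOZ={C} ∩ J={C} → {C} (+0)
site 1, node UW: U={T} ∪ W={G} → {G,T} (+1)
site 1, node EJNOUWZ: EJNOZ={C} ∪ UW={G,T} → {C,G,T} (+1)
site 2, node NO: N={G} ∪ O={C} → {C,G} (+1)
site 2, node ENO: E={G} ∩ NO={C,G} → {G} (+0)
site 2, node ENOZ: ENO={G} ∩ Z={G} → {G} (+0)
site 2, node EJNOZ: ENOZ={G} ∩ J={G} → {G} (+0)
site 2, node UW: U={G} ∪ W={T} → {G,T} (+1)
site 2, node EJNOUWZ: EJNOZ={G} ∩ UW={G,T} → {G} (+0)
site 3, node NO: N={C} ∪ O={G} → {C,G} (+1)
site 3, node ENO: E={A} ∪ NO={C,G} → {A,C,G} (+1)
site 3, node ENOZ: ENO={A,C,G} ∩ Z={A} → {A} (+0)
site 3, node EJNOZ: ENOZ={A} ∩ J={A} → {A} (+0)
site 3, node UW: U={A} ∪ W={T} → {A,T} (+1)
site 3, node EJNOUWZ: EJNOZ={A} ∩ UW={A,T} → {A} (+0)
per-site changes: [3, 3, 2, 3]; total = 11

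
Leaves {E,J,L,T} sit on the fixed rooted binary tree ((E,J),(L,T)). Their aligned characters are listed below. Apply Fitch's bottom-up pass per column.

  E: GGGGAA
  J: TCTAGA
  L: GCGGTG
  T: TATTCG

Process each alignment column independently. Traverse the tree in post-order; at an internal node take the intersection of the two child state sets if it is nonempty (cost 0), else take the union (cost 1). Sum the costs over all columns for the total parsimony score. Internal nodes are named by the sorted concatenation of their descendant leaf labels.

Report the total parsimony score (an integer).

12

EJ@0: {G} ∪ {T} = {G,T} (union, +1)
LT@0: {G} ∪ {T} = {G,T} (union, +1)
EJLT@0: {G,T} ∩ {G,T} = {G,T} (intersection, +0)
EJ@1: {G} ∪ {C} = {C,G} (union, +1)
LT@1: {C} ∪ {A} = {A,C} (union, +1)
EJLT@1: {C,G} ∩ {A,C} = {C} (intersection, +0)
EJ@2: {G} ∪ {T} = {G,T} (union, +1)
LT@2: {G} ∪ {T} = {G,T} (union, +1)
EJLT@2: {G,T} ∩ {G,T} = {G,T} (intersection, +0)
EJ@3: {G} ∪ {A} = {A,G} (union, +1)
LT@3: {G} ∪ {T} = {G,T} (union, +1)
EJLT@3: {A,G} ∩ {G,T} = {G} (intersection, +0)
EJ@4: {A} ∪ {G} = {A,G} (union, +1)
LT@4: {T} ∪ {C} = {C,T} (union, +1)
EJLT@4: {A,G} ∪ {C,T} = {A,C,G,T} (union, +1)
EJ@5: {A} ∩ {A} = {A} (intersection, +0)
LT@5: {G} ∩ {G} = {G} (intersection, +0)
EJLT@5: {A} ∪ {G} = {A,G} (union, +1)
per-site changes: [2, 2, 2, 2, 3, 1]; total = 12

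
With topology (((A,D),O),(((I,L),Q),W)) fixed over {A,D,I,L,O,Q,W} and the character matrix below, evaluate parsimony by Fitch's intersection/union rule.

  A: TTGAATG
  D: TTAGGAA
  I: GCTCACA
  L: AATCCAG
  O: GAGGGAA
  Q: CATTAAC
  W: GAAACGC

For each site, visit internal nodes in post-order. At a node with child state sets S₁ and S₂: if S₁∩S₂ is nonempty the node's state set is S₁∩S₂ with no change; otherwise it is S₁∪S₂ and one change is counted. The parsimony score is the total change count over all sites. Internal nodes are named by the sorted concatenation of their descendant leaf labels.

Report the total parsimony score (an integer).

23

[col 0] AD: children A:{T}, D:{T} ∩→ {T}; cost 0
[col 0] ADO: children AD:{T}, O:{G} ∪→ {G,T}; cost 1
[col 0] IL: children I:{G}, L:{A} ∪→ {A,G}; cost 1
[col 0] ILQ: children IL:{A,G}, Q:{C} ∪→ {A,C,G}; cost 1
[col 0] ILQW: children ILQ:{A,C,G}, W:{G} ∩→ {G}; cost 0
[col 0] ADILOQW: children ADO:{G,T}, ILQW:{G} ∩→ {G}; cost 0
[col 1] AD: children A:{T}, D:{T} ∩→ {T}; cost 0
[col 1] ADO: children AD:{T}, O:{A} ∪→ {A,T}; cost 1
[col 1] IL: children I:{C}, L:{A} ∪→ {A,C}; cost 1
[col 1] ILQ: children IL:{A,C}, Q:{A} ∩→ {A}; cost 0
[col 1] ILQW: children ILQ:{A}, W:{A} ∩→ {A}; cost 0
[col 1] ADILOQW: children ADO:{A,T}, ILQW:{A} ∩→ {A}; cost 0
[col 2] AD: children A:{G}, D:{A} ∪→ {A,G}; cost 1
[col 2] ADO: children AD:{A,G}, O:{G} ∩→ {G}; cost 0
[col 2] IL: children I:{T}, L:{T} ∩→ {T}; cost 0
[col 2] ILQ: children IL:{T}, Q:{T} ∩→ {T}; cost 0
[col 2] ILQW: children ILQ:{T}, W:{A} ∪→ {A,T}; cost 1
[col 2] ADILOQW: children ADO:{G}, ILQW:{A,T} ∪→ {A,G,T}; cost 1
[col 3] AD: children A:{A}, D:{G} ∪→ {A,G}; cost 1
[col 3] ADO: children AD:{A,G}, O:{G} ∩→ {G}; cost 0
[col 3] IL: children I:{C}, L:{C} ∩→ {C}; cost 0
[col 3] ILQ: children IL:{C}, Q:{T} ∪→ {C,T}; cost 1
[col 3] ILQW: children ILQ:{C,T}, W:{A} ∪→ {A,C,T}; cost 1
[col 3] ADILOQW: children ADO:{G}, ILQW:{A,C,T} ∪→ {A,C,G,T}; cost 1
[col 4] AD: children A:{A}, D:{G} ∪→ {A,G}; cost 1
[col 4] ADO: children AD:{A,G}, O:{G} ∩→ {G}; cost 0
[col 4] IL: children I:{A}, L:{C} ∪→ {A,C}; cost 1
[col 4] ILQ: children IL:{A,C}, Q:{A} ∩→ {A}; cost 0
[col 4] ILQW: children ILQ:{A}, W:{C} ∪→ {A,C}; cost 1
[col 4] ADILOQW: children ADO:{G}, ILQW:{A,C} ∪→ {A,C,G}; cost 1
[col 5] AD: children A:{T}, D:{A} ∪→ {A,T}; cost 1
[col 5] ADO: children AD:{A,T}, O:{A} ∩→ {A}; cost 0
[col 5] IL: children I:{C}, L:{A} ∪→ {A,C}; cost 1
[col 5] ILQ: children IL:{A,C}, Q:{A} ∩→ {A}; cost 0
[col 5] ILQW: children ILQ:{A}, W:{G} ∪→ {A,G}; cost 1
[col 5] ADILOQW: children ADO:{A}, ILQW:{A,G} ∩→ {A}; cost 0
[col 6] AD: children A:{G}, D:{A} ∪→ {A,G}; cost 1
[col 6] ADO: children AD:{A,G}, O:{A} ∩→ {A}; cost 0
[col 6] IL: children I:{A}, L:{G} ∪→ {A,G}; cost 1
[col 6] ILQ: children IL:{A,G}, Q:{C} ∪→ {A,C,G}; cost 1
[col 6] ILQW: children ILQ:{A,C,G}, W:{C} ∩→ {C}; cost 0
[col 6] ADILOQW: children ADO:{A}, ILQW:{C} ∪→ {A,C}; cost 1
per-site changes: [3, 2, 3, 4, 4, 3, 4]; total = 23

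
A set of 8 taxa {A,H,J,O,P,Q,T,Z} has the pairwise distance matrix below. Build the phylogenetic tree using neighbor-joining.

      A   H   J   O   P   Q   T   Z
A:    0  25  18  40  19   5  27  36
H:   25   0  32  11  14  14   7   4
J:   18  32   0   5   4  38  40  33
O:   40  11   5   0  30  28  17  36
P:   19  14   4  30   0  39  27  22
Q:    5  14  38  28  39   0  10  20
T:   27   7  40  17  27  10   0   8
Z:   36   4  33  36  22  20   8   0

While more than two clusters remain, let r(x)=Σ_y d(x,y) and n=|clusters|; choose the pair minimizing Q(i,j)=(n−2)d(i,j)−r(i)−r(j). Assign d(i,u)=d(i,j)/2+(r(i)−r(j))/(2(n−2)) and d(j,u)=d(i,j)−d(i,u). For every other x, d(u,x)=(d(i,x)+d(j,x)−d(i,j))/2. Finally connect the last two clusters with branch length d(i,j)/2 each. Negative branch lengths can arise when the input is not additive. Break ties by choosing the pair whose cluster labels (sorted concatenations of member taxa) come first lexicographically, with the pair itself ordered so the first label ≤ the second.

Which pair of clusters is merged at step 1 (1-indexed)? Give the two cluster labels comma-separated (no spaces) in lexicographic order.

1. join J+O (d=5, Q=-307) ⇒ JO; edges |J|=11/4, |O|=9/4
  updated: d(A,JO)=53/2, d(H,JO)=19, d(JO,P)=29/2, d(JO,Q)=61/2, d(JO,T)=26, d(JO,Z)=32
2. join A+Q (d=5, Q=-232) ⇒ AQ; edges |A|=9/2, |Q|=1/2
  updated: d(AQ,H)=17, d(AQ,JO)=26, d(AQ,P)=53/2, d(AQ,T)=16, d(AQ,Z)=51/2
3. join JO+P (d=29/2, Q=-327/2) ⇒ JOP; edges |JO|=143/16, |P|=89/16
  updated: d(AQ,JOP)=19, d(H,JOP)=37/4, d(JOP,T)=77/4, d(JOP,Z)=79/4
4. join AQ+JOP (d=19, Q=-351/4) ⇒ AJOPQ; edges |AQ|=269/24, |JOP|=187/24
  updated: d(AJOPQ,H)=29/8, d(AJOPQ,T)=65/8, d(AJOPQ,Z)=105/8
5. join AJOPQ+H (d=29/8, Q=-129/4) ⇒ AHJOPQ; edges |AJOPQ|=35/8, |H|=-3/4
  updated: d(AHJOPQ,T)=23/4, d(AHJOPQ,Z)=27/4
6. join AHJOPQ+T (d=23/4, Q=-41/2) ⇒ AHJOPQT; edges |AHJOPQ|=9/4, |T|=7/2
  updated: d(AHJOPQT,Z)=9/2
7. join AHJOPQT+Z (d=9/2) ⇒ AHJOPQTZ; edges |AHJOPQT|=9/4, |Z|=9/4
final tree: (((((A:9/2,Q:1/2):269/24,((J:11/4,O:9/4):143/16,P:89/16):187/24):35/8,H:-3/4):9/4,T:7/2):9/4,Z:9/4)
total length: 459/8

J,O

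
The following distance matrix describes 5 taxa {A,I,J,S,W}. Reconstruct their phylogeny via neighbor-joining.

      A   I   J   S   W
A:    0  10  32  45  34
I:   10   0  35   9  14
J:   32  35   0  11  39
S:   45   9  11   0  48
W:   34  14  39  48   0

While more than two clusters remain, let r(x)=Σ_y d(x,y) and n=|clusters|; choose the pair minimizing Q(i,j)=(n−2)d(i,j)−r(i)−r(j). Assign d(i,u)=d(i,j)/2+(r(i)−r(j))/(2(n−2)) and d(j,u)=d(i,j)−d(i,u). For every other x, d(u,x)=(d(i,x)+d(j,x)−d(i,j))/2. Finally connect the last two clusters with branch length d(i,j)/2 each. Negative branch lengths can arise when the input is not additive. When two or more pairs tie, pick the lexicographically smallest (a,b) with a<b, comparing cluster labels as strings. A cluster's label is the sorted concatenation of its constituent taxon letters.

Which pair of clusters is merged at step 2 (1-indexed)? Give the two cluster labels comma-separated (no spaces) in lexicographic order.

A,JS

1. join J+S (d=11, Q=-197) ⇒ JS; edges |J|=37/6, |S|=29/6
  updated: d(A,JS)=33, d(I,JS)=33/2, d(JS,W)=38
2. join A+JS (d=33, Q=-197/2) ⇒ AJS; edges |A|=111/8, |JS|=153/8
  updated: d(AJS,I)=-13/4, d(AJS,W)=39/2
3. join AJS+I (d=-13/4, Q=-121/4) ⇒ AIJS; edges |AJS|=9/8, |I|=-35/8
  updated: d(AIJS,W)=147/8
4. join AIJS+W (d=147/8) ⇒ AIJSW; edges |AIJS|=147/16, |W|=147/16
final tree: (((A:111/8,(J:37/6,S:29/6):153/8):9/8,I:-35/8):147/16,W:147/16)
total length: 473/8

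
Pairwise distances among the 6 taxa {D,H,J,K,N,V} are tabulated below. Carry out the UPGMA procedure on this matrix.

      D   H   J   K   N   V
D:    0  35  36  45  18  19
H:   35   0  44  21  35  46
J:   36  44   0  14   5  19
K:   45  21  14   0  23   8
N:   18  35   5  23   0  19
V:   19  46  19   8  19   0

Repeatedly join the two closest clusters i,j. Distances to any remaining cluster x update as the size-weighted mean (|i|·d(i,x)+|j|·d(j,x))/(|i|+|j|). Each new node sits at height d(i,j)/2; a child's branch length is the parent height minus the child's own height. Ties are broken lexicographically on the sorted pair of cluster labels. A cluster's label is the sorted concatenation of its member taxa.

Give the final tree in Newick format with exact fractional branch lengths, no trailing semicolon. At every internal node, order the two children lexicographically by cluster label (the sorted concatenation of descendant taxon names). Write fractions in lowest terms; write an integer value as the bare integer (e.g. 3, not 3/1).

((D:59/4,((J:5/2,N:5/2):55/8,(K:4,V:4):43/8):43/8):67/20,H:181/10)

iteration 1: select J,N (d=5); attach at lengths (5/2, 5/2); label the merged cluster JN
  updated: d(D,JN)=27, d(H,JN)=79/2, d(JN,K)=37/2, d(JN,V)=19
iteration 2: select K,V (d=8); attach at lengths (4, 4); label the merged cluster KV
  updated: d(D,KV)=32, d(H,KV)=67/2, d(JN,KV)=75/4
iteration 3: select JN,KV (d=75/4); attach at lengths (55/8, 43/8); label the merged cluster JKNV
  updated: d(D,JKNV)=59/2, d(H,JKNV)=73/2
iteration 4: select D,JKNV (d=59/2); attach at lengths (59/4, 43/8); label the merged cluster DJKNV
  updated: d(DJKNV,H)=181/5
iteration 5: select DJKNV,H (d=181/5); attach at lengths (67/20, 181/10); label the merged cluster DHJKNV
final tree: ((D:59/4,((J:5/2,N:5/2):55/8,(K:4,V:4):43/8):43/8):67/20,H:181/10)
total length: 2673/40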